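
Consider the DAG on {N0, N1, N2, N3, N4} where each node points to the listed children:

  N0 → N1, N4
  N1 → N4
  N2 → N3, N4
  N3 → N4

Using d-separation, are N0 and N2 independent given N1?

Yes

Enumerating the 4 paths from N0 to N2 and testing each for blocking by {N1}:
Path 1: N0 → N1 → N4 ← N2
  N1 is a chain here and N1 is conditioned on, so the path is blocked at N1.
Path 2: N0 → N1 → N4 ← N3 ← N2
  N1 is a chain here and N1 is conditioned on, so the path is blocked at N1.
Path 3: N0 → N4 ← N2
  N4 is a collider here and neither N4 nor any of its descendants is conditioned on, so the collider stays closed — the path is blocked at N4.
Path 4: N0 → N4 ← N3 ← N2
  N4 is a collider here and neither N4 nor any of its descendants is conditioned on, so the collider stays closed — the path is blocked at N4.
Every path is blocked, so N0 and N2 are d-separated given {N1}.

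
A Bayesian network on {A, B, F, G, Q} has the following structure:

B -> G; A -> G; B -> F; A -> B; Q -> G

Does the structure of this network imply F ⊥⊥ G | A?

No

There are 2 undirected paths between F and G; checking each against the conditioning set {A}:
  1. F ← B ← A → G — B:chain[open]; A:fork[blocks] ⇒ blocked
  2. F ← B → G — B:fork[open] ⇒ active
Because an active path exists, F and G are not d-separated.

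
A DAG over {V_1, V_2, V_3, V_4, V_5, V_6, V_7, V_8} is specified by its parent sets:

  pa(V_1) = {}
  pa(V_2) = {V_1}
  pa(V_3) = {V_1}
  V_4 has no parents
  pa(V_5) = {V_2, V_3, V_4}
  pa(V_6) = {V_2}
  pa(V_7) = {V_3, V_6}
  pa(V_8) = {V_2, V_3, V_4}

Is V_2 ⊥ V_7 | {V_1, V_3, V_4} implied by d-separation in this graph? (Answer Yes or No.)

No — V_2 and V_7 are not d-separated given {V_1, V_3, V_4}.

Enumerating the 6 paths from V_2 to V_7 and testing each for blocking by {V_1, V_3, V_4}:
Path 1: V_2 → V_8 ← V_3 → V_7
  V_8 is a collider here and neither V_8 nor any of its descendants is conditioned on, so the collider stays closed — the path is blocked at V_8.
Path 2: V_2 → V_8 ← V_4 → V_5 ← V_3 → V_7
  V_8 is a collider here and neither V_8 nor any of its descendants is conditioned on, so the collider stays closed — the path is blocked at V_8.
Path 3: V_2 → V_6 → V_7
  V_6 is a chain and V_6 is not conditioned on — no node blocks this path, so it is active.
Path 4: V_2 ← V_1 → V_3 → V_7
  V_1 is a fork here and V_1 is conditioned on, so the path is blocked at V_1.
Path 5: V_2 → V_5 ← V_3 → V_7
  V_5 is a collider here and neither V_5 nor any of its descendants is conditioned on, so the collider stays closed — the path is blocked at V_5.
Path 6: V_2 → V_5 ← V_4 → V_8 ← V_3 → V_7
  V_5 is a collider here and neither V_5 nor any of its descendants is conditioned on, so the collider stays closed — the path is blocked at V_5.
Since the path V_2 → V_6 → V_7 is active, V_2 and V_7 are not d-separated given {V_1, V_3, V_4}.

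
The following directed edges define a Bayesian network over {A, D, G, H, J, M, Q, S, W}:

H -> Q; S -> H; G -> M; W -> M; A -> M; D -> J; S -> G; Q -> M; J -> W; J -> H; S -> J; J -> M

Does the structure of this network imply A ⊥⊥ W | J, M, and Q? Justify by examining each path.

No

Enumerating the 6 paths from A to W and testing each for blocking by {J, M, Q}:
Path 1: A → M ← G ← S → H ← J → W
  J is a fork here and J is conditioned on, so the path is blocked at J.
Path 2: A → M ← G ← S → J → W
  J is a chain here and J is conditioned on, so the path is blocked at J.
Path 3: A → M ← J → W
  J is a fork here and J is conditioned on, so the path is blocked at J.
Path 4: A → M ← Q ← H ← J → W
  Q is a chain here and Q is conditioned on, so the path is blocked at Q.
Path 5: A → M ← Q ← H ← S → J → W
  Q is a chain here and Q is conditioned on, so the path is blocked at Q.
Path 6: A → M ← W
  M is a collider and M is conditioned on, which opens it — no node blocks this path, so it is active.
Because an active path exists, A and W are not d-separated.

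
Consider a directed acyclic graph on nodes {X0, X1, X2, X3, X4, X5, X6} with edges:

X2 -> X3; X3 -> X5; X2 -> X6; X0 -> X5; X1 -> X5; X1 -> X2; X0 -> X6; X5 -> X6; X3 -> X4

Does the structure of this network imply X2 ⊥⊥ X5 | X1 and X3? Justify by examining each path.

We examine all 4 paths between X2 and X5:
Path 1: X2 → X3 → X5
  X3 is a chain here and X3 is conditioned on, so the path is blocked at X3.
Path 2: X2 ← X1 → X5
  X1 is a fork here and X1 is conditioned on, so the path is blocked at X1.
Path 3: X2 → X6 ← X5
  X6 is a collider here and neither X6 nor any of its descendants is conditioned on, so the collider stays closed — the path is blocked at X6.
Path 4: X2 → X6 ← X0 → X5
  X6 is a collider here and neither X6 nor any of its descendants is conditioned on, so the collider stays closed — the path is blocked at X6.
Since every path is blocked, d-separation holds.

Yes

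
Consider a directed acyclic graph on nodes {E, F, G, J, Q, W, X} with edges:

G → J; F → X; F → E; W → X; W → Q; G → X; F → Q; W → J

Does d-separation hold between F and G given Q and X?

No — F and G are not d-separated given {Q, X}.

We examine all 4 paths between F and G:
Path 1: F → Q ← W → J ← G
  J is a collider here and neither J nor any of its descendants is conditioned on, so the collider stays closed — the path is blocked at J.
Path 2: F → Q ← W → X ← G
  Q is a collider and Q is conditioned on, which opens it; W is a fork and W is not conditioned on; X is a collider and X is conditioned on, which opens it — no node blocks this path, so it is active.
Path 3: F → X ← W → J ← G
  J is a collider here and neither J nor any of its descendants is conditioned on, so the collider stays closed — the path is blocked at J.
Path 4: F → X ← G
  X is a collider and X is conditioned on, which opens it — no node blocks this path, so it is active.
At least one path is unblocked, so d-separation fails.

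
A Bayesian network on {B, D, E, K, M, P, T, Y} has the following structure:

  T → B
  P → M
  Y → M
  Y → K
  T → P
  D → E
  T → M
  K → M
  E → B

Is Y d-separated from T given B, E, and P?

4 paths connect Y and T; each must be blocked for d-separation to hold:
Path 1: Y → M ← P ← T
  M is a collider here and neither M nor any of its descendants is conditioned on, so the collider stays closed — the path is blocked at M.
Path 2: Y → M ← T
  M is a collider here and neither M nor any of its descendants is conditioned on, so the collider stays closed — the path is blocked at M.
Path 3: Y → K → M ← P ← T
  M is a collider here and neither M nor any of its descendants is conditioned on, so the collider stays closed — the path is blocked at M.
Path 4: Y → K → M ← T
  M is a collider here and neither M nor any of its descendants is conditioned on, so the collider stays closed — the path is blocked at M.
Since every path is blocked, d-separation holds.

Yes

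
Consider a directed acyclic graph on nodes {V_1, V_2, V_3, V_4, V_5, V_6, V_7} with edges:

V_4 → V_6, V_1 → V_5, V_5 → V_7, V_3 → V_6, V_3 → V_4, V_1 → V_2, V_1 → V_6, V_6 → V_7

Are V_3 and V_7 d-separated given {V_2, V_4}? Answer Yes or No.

No

Enumerating the 4 paths from V_3 to V_7 and testing each for blocking by {V_2, V_4}:
Path 1: V_3 → V_6 → V_7
  V_6 is a chain and V_6 is not conditioned on — no node blocks this path, so it is active.
Path 2: V_3 → V_6 ← V_1 → V_5 → V_7
  V_6 is a collider here and neither V_6 nor any of its descendants is conditioned on, so the collider stays closed — the path is blocked at V_6.
Path 3: V_3 → V_4 → V_6 → V_7
  V_4 is a chain here and V_4 is conditioned on, so the path is blocked at V_4.
Path 4: V_3 → V_4 → V_6 ← V_1 → V_5 → V_7
  V_4 is a chain here and V_4 is conditioned on, so the path is blocked at V_4.
At least one path is unblocked, so d-separation fails.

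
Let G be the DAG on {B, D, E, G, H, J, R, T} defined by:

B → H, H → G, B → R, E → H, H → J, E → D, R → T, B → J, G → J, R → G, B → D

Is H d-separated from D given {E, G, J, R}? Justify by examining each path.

No

There are 6 undirected paths between H and D; checking each against the conditioning set {E, G, J, R}:
Path 1: H → J ← G ← R ← B → D
  G is a chain here and G is conditioned on, so the path is blocked at G.
Path 2: H → J ← B → D
  J is a collider and J is conditioned on, which opens it; B is a fork and B is not conditioned on — no node blocks this path, so it is active.
Path 3: H → G → J ← B → D
  G is a chain here and G is conditioned on, so the path is blocked at G.
Path 4: H → G ← R ← B → D
  R is a chain here and R is conditioned on, so the path is blocked at R.
Path 5: H ← B → D
  B is a fork and B is not conditioned on — no node blocks this path, so it is active.
Path 6: H ← E → D
  E is a fork here and E is conditioned on, so the path is blocked at E.
Since the path H → J ← B → D is active, H and D are not d-separated given {E, G, J, R}.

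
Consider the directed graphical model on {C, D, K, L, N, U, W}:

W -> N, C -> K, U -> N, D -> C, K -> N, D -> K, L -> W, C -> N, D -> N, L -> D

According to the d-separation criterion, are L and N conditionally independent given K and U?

We examine all 6 paths between L and N:
Path 1: L → D → C → N
  D is a chain and D is not conditioned on; C is a chain and C is not conditioned on — no node blocks this path, so it is active.
Path 2: L → D → C → K → N
  K is a chain here and K is conditioned on, so the path is blocked at K.
Path 3: L → D → N
  D is a chain and D is not conditioned on — no node blocks this path, so it is active.
Path 4: L → D → K ← C → N
  D is a chain and D is not conditioned on; K is a collider and K is conditioned on, which opens it; C is a fork and C is not conditioned on — no node blocks this path, so it is active.
Path 5: L → D → K → N
  K is a chain here and K is conditioned on, so the path is blocked at K.
Path 6: L → W → N
  W is a chain and W is not conditioned on — no node blocks this path, so it is active.
Since the path L → D → C → N is active, L and N are not d-separated given {K, U}.

No — L and N are not d-separated given {K, U}.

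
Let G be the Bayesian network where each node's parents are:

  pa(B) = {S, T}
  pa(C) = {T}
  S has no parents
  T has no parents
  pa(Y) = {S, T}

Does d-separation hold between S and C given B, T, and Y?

Yes

We examine all 2 paths between S and C:
Path 1: S → B ← T → C
  T is a fork here and T is conditioned on, so the path is blocked at T.
Path 2: S → Y ← T → C
  T is a fork here and T is conditioned on, so the path is blocked at T.
Since every path is blocked, d-separation holds.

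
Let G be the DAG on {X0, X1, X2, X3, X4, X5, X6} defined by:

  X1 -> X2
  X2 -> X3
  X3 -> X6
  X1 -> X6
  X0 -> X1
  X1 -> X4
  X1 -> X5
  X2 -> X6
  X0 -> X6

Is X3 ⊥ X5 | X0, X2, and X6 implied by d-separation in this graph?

Enumerating the 6 paths from X3 to X5 and testing each for blocking by {X0, X2, X6}:
Path 1: X3 ← X2 ← X1 → X5
  X2 is a chain here and X2 is conditioned on, so the path is blocked at X2.
Path 2: X3 ← X2 → X6 ← X1 → X5
  X2 is a fork here and X2 is conditioned on, so the path is blocked at X2.
Path 3: X3 ← X2 → X6 ← X0 → X1 → X5
  X2 is a fork here and X2 is conditioned on, so the path is blocked at X2.
Path 4: X3 → X6 ← X2 ← X1 → X5
  X2 is a chain here and X2 is conditioned on, so the path is blocked at X2.
Path 5: X3 → X6 ← X1 → X5
  X6 is a collider and X6 is conditioned on, which opens it; X1 is a fork and X1 is not conditioned on — no node blocks this path, so it is active.
Path 6: X3 → X6 ← X0 → X1 → X5
  X0 is a fork here and X0 is conditioned on, so the path is blocked at X0.
Because an active path exists, X3 and X5 are not d-separated.

No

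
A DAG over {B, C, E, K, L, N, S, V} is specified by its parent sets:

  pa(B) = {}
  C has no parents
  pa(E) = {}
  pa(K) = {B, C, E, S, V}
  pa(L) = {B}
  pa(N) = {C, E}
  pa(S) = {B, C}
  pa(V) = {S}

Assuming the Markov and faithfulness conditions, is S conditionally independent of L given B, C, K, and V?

Yes

5 paths connect S and L; each must be blocked for d-separation to hold:
Path 1: S ← B → L
  B is a fork here and B is conditioned on, so the path is blocked at B.
Path 2: S ← C → N ← E → K ← B → L
  C is a fork here and C is conditioned on, so the path is blocked at C.
Path 3: S ← C → K ← B → L
  C is a fork here and C is conditioned on, so the path is blocked at C.
Path 4: S → K ← B → L
  B is a fork here and B is conditioned on, so the path is blocked at B.
Path 5: S → V → K ← B → L
  V is a chain here and V is conditioned on, so the path is blocked at V.
All paths are blocked; S ⊥ L | {B, C, K, V} holds.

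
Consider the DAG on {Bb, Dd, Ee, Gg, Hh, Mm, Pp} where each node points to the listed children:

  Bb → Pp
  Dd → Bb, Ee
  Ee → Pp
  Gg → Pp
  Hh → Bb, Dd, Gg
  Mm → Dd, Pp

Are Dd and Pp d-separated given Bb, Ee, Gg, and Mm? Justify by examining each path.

6 paths connect Dd and Pp; each must be blocked for d-separation to hold:
Path 1: Dd → Ee → Pp
  Ee is a chain here and Ee is conditioned on, so the path is blocked at Ee.
Path 2: Dd ← Mm → Pp
  Mm is a fork here and Mm is conditioned on, so the path is blocked at Mm.
Path 3: Dd → Bb → Pp
  Bb is a chain here and Bb is conditioned on, so the path is blocked at Bb.
Path 4: Dd → Bb ← Hh → Gg → Pp
  Gg is a chain here and Gg is conditioned on, so the path is blocked at Gg.
Path 5: Dd ← Hh → Bb → Pp
  Bb is a chain here and Bb is conditioned on, so the path is blocked at Bb.
Path 6: Dd ← Hh → Gg → Pp
  Gg is a chain here and Gg is conditioned on, so the path is blocked at Gg.
Since every path is blocked, d-separation holds.

Yes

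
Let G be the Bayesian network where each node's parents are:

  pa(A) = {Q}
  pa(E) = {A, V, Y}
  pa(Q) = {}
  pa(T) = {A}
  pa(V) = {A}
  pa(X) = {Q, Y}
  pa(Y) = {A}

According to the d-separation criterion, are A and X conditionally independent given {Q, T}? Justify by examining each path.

Enumerating the 4 paths from A to X and testing each for blocking by {Q, T}:
Path 1: A → Y → X
  Y is a chain and Y is not conditioned on — no node blocks this path, so it is active.
Path 2: A → V → E ← Y → X
  E is a collider here and neither E nor any of its descendants is conditioned on, so the collider stays closed — the path is blocked at E.
Path 3: A → E ← Y → X
  E is a collider here and neither E nor any of its descendants is conditioned on, so the collider stays closed — the path is blocked at E.
Path 4: A ← Q → X
  Q is a fork here and Q is conditioned on, so the path is blocked at Q.
At least one path is unblocked, so d-separation fails.

No — A and X are not d-separated given {Q, T}.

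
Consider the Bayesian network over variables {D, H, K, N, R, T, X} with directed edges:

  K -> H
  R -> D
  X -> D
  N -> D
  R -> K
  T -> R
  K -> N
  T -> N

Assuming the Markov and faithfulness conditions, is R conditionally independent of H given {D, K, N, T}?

Yes — R and H are d-separated given {D, K, N, T}.

Enumerating the 3 paths from R to H and testing each for blocking by {D, K, N, T}:
Path 1: R → K → H
  K is a chain here and K is conditioned on, so the path is blocked at K.
Path 2: R ← T → N ← K → H
  T is a fork here and T is conditioned on, so the path is blocked at T.
Path 3: R → D ← N ← K → H
  N is a chain here and N is conditioned on, so the path is blocked at N.
Every path is blocked, so R and H are d-separated given {D, K, N, T}.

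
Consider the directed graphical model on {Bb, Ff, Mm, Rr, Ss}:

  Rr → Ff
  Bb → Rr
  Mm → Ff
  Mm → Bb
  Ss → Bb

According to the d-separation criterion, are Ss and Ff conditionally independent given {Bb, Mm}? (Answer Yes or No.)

We examine all 2 paths between Ss and Ff:
  1. Ss → Bb → Rr → Ff — Bb:chain[blocks]; Rr:chain[open] ⇒ blocked
  2. Ss → Bb ← Mm → Ff — Bb:collider[open]; Mm:fork[blocks] ⇒ blocked
Since every path is blocked, d-separation holds.

Yes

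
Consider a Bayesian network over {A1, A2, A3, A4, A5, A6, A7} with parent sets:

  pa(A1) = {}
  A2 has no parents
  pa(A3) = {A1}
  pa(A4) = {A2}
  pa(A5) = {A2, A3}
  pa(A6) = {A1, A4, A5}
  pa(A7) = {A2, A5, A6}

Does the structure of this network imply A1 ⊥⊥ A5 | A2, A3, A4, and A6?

Enumerating the 6 paths from A1 to A5 and testing each for blocking by {A2, A3, A4, A6}:
  1. A1 → A6 ← A5 — A6:collider[open] ⇒ active
  2. A1 → A6 → A7 ← A2 → A5 — A6:chain[blocks]; A7:collider[blocks]; A2:fork[blocks] ⇒ blocked
  3. A1 → A6 → A7 ← A5 — A6:chain[blocks]; A7:collider[blocks] ⇒ blocked
  4. A1 → A6 ← A4 ← A2 → A5 — A6:collider[open]; A4:chain[blocks]; A2:fork[blocks] ⇒ blocked
  5. A1 → A6 ← A4 ← A2 → A7 ← A5 — A6:collider[open]; A4:chain[blocks]; A2:fork[blocks]; A7:collider[blocks] ⇒ blocked
  6. A1 → A3 → A5 — A3:chain[blocks] ⇒ blocked
Since the path A1 → A6 ← A5 is active, A1 and A5 are not d-separated given {A2, A3, A4, A6}.

No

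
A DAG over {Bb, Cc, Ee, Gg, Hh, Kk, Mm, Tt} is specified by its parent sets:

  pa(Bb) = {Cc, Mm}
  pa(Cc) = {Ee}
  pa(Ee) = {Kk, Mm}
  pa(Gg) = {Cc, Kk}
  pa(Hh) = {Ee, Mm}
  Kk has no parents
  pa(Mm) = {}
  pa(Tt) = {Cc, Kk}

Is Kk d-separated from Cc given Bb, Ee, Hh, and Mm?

We examine all 5 paths between Kk and Cc:
Path 1: Kk → Ee ← Mm → Bb ← Cc
  Mm is a fork here and Mm is conditioned on, so the path is blocked at Mm.
Path 2: Kk → Ee → Cc
  Ee is a chain here and Ee is conditioned on, so the path is blocked at Ee.
Path 3: Kk → Ee → Hh ← Mm → Bb ← Cc
  Ee is a chain here and Ee is conditioned on, so the path is blocked at Ee.
Path 4: Kk → Tt ← Cc
  Tt is a collider here and neither Tt nor any of its descendants is conditioned on, so the collider stays closed — the path is blocked at Tt.
Path 5: Kk → Gg ← Cc
  Gg is a collider here and neither Gg nor any of its descendants is conditioned on, so the collider stays closed — the path is blocked at Gg.
All paths are blocked; Kk ⊥ Cc | {Bb, Ee, Hh, Mm} holds.

Yes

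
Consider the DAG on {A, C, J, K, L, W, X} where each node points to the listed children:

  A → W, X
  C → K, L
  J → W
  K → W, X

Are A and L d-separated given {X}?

No — A and L are not d-separated given {X}.

2 paths connect A and L; each must be blocked for d-separation to hold:
Path 1: A → W ← K ← C → L
  W is a collider here and neither W nor any of its descendants is conditioned on, so the collider stays closed — the path is blocked at W.
Path 2: A → X ← K ← C → L
  X is a collider and X is conditioned on, which opens it; K is a chain and K is not conditioned on; C is a fork and C is not conditioned on — no node blocks this path, so it is active.
Because an active path exists, A and L are not d-separated.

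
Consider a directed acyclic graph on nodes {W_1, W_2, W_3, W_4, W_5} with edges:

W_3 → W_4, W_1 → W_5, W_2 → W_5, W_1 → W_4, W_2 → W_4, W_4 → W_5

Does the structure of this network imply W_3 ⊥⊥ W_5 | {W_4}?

There are 3 undirected paths between W_3 and W_5; checking each against the conditioning set {W_4}:
  1. W_3 → W_4 ← W_2 → W_5 — W_4:collider[open]; W_2:fork[open] ⇒ active
  2. W_3 → W_4 → W_5 — W_4:chain[blocks] ⇒ blocked
  3. W_3 → W_4 ← W_1 → W_5 — W_4:collider[open]; W_1:fork[open] ⇒ active
Since the path W_3 → W_4 ← W_2 → W_5 is active, W_3 and W_5 are not d-separated given {W_4}.

No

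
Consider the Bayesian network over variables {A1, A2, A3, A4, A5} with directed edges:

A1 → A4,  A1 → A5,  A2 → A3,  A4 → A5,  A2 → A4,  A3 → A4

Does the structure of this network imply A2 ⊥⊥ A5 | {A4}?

No

There are 4 undirected paths between A2 and A5; checking each against the conditioning set {A4}:
  1. A2 → A3 → A4 ← A1 → A5 — A3:chain[open]; A4:collider[open]; A1:fork[open] ⇒ active
  2. A2 → A3 → A4 → A5 — A3:chain[open]; A4:chain[blocks] ⇒ blocked
  3. A2 → A4 ← A1 → A5 — A4:collider[open]; A1:fork[open] ⇒ active
  4. A2 → A4 → A5 — A4:chain[blocks] ⇒ blocked
Since the path A2 → A3 → A4 ← A1 → A5 is active, A2 and A5 are not d-separated given {A4}.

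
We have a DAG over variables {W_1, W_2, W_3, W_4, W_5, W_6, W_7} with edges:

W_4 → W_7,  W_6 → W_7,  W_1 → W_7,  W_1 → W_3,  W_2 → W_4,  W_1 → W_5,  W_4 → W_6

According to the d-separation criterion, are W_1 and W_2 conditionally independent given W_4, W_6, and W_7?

Yes

There are 2 undirected paths between W_1 and W_2; checking each against the conditioning set {W_4, W_6, W_7}:
Path 1: W_1 → W_7 ← W_4 ← W_2
  W_4 is a chain here and W_4 is conditioned on, so the path is blocked at W_4.
Path 2: W_1 → W_7 ← W_6 ← W_4 ← W_2
  W_6 is a chain here and W_6 is conditioned on, so the path is blocked at W_6.
Since every path is blocked, d-separation holds.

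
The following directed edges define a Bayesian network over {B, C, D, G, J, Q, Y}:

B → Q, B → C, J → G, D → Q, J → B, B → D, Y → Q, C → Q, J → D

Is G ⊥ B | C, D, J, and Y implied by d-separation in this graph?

Yes — G and B are d-separated given {C, D, J, Y}.

4 paths connect G and B; each must be blocked for d-separation to hold:
Path 1: G ← J → B
  J is a fork here and J is conditioned on, so the path is blocked at J.
Path 2: G ← J → D → Q ← C ← B
  J is a fork here and J is conditioned on, so the path is blocked at J.
Path 3: G ← J → D → Q ← B
  J is a fork here and J is conditioned on, so the path is blocked at J.
Path 4: G ← J → D ← B
  J is a fork here and J is conditioned on, so the path is blocked at J.
Since every path is blocked, d-separation holds.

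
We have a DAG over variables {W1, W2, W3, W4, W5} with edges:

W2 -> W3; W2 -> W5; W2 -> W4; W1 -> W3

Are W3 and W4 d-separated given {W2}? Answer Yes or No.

There is one path between W3 and W4:
Path 1: W3 ← W2 → W4
  W2 is a fork here and W2 is conditioned on, so the path is blocked at W2.
All paths are blocked; W3 ⊥ W4 | {W2} holds.

Yes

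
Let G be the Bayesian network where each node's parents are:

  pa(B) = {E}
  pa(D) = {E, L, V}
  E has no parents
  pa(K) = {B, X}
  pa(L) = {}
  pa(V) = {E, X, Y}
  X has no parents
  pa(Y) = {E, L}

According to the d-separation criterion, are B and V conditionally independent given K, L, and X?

No — B and V are not d-separated given {K, L, X}.

6 paths connect B and V; each must be blocked for d-separation to hold:
Path 1: B ← E → D ← L → Y → V
  D is a collider here and neither D nor any of its descendants is conditioned on, so the collider stays closed — the path is blocked at D.
Path 2: B ← E → D ← V
  D is a collider here and neither D nor any of its descendants is conditioned on, so the collider stays closed — the path is blocked at D.
Path 3: B ← E → V
  E is a fork and E is not conditioned on — no node blocks this path, so it is active.
Path 4: B ← E → Y ← L → D ← V
  Y is a collider here and neither Y nor any of its descendants is conditioned on, so the collider stays closed — the path is blocked at Y.
Path 5: B ← E → Y → V
  E is a fork and E is not conditioned on; Y is a chain and Y is not conditioned on — no node blocks this path, so it is active.
Path 6: B → K ← X → V
  X is a fork here and X is conditioned on, so the path is blocked at X.
At least one path is unblocked, so d-separation fails.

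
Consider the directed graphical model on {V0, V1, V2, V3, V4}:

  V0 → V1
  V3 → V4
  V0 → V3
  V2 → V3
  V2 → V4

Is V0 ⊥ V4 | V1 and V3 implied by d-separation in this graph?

No — V0 and V4 are not d-separated given {V1, V3}.

Enumerating the 2 paths from V0 to V4 and testing each for blocking by {V1, V3}:
Path 1: V0 → V3 ← V2 → V4
  V3 is a collider and V3 is conditioned on, which opens it; V2 is a fork and V2 is not conditioned on — no node blocks this path, so it is active.
Path 2: V0 → V3 → V4
  V3 is a chain here and V3 is conditioned on, so the path is blocked at V3.
Since the path V0 → V3 ← V2 → V4 is active, V0 and V4 are not d-separated given {V1, V3}.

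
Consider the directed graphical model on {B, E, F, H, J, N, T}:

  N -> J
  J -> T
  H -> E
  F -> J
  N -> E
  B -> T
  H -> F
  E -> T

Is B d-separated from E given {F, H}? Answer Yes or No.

There are 3 undirected paths between B and E; checking each against the conditioning set {F, H}:
  1. B → T ← J ← F ← H → E — T:collider[blocks]; J:chain[open]; F:chain[blocks]; H:fork[blocks] ⇒ blocked
  2. B → T ← J ← N → E — T:collider[blocks]; J:chain[open]; N:fork[open] ⇒ blocked
  3. B → T ← E — T:collider[blocks] ⇒ blocked
Every path is blocked, so B and E are d-separated given {F, H}.

Yes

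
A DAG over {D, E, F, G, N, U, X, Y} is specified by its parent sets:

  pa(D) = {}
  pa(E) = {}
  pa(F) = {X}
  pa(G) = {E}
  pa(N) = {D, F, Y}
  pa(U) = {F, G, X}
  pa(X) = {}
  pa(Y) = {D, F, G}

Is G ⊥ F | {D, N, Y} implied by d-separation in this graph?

We examine all 5 paths between G and F:
Path 1: G → Y ← F
  Y is a collider and Y is conditioned on, which opens it — no node blocks this path, so it is active.
Path 2: G → Y → N ← F
  Y is a chain here and Y is conditioned on, so the path is blocked at Y.
Path 3: G → Y ← D → N ← F
  D is a fork here and D is conditioned on, so the path is blocked at D.
Path 4: G → U ← F
  U is a collider here and neither U nor any of its descendants is conditioned on, so the collider stays closed — the path is blocked at U.
Path 5: G → U ← X → F
  U is a collider here and neither U nor any of its descendants is conditioned on, so the collider stays closed — the path is blocked at U.
Because an active path exists, G and F are not d-separated.

No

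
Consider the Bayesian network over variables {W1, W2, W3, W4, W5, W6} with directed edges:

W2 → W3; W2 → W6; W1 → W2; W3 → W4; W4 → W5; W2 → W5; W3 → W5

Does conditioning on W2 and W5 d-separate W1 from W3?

Yes — W1 and W3 are d-separated given {W2, W5}.

Enumerating the 3 paths from W1 to W3 and testing each for blocking by {W2, W5}:
  1. W1 → W2 → W5 ← W4 ← W3 — W2:chain[blocks]; W5:collider[open]; W4:chain[open] ⇒ blocked
  2. W1 → W2 → W5 ← W3 — W2:chain[blocks]; W5:collider[open] ⇒ blocked
  3. W1 → W2 → W3 — W2:chain[blocks] ⇒ blocked
Every path is blocked, so W1 and W3 are d-separated given {W2, W5}.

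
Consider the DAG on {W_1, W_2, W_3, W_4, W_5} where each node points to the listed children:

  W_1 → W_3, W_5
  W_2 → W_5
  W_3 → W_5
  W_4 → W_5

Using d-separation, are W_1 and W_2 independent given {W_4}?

We examine all 2 paths between W_1 and W_2:
Path 1: W_1 → W_5 ← W_2
  W_5 is a collider here and neither W_5 nor any of its descendants is conditioned on, so the collider stays closed — the path is blocked at W_5.
Path 2: W_1 → W_3 → W_5 ← W_2
  W_5 is a collider here and neither W_5 nor any of its descendants is conditioned on, so the collider stays closed — the path is blocked at W_5.
Since every path is blocked, d-separation holds.

Yes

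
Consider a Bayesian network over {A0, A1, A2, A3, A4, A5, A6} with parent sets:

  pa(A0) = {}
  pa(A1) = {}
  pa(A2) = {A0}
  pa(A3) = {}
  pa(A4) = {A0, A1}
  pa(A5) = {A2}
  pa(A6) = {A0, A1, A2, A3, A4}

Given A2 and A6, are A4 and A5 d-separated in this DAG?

There are 6 undirected paths between A4 and A5; checking each against the conditioning set {A2, A6}:
Path 1: A4 ← A1 → A6 ← A2 → A5
  A2 is a fork here and A2 is conditioned on, so the path is blocked at A2.
Path 2: A4 ← A1 → A6 ← A0 → A2 → A5
  A2 is a chain here and A2 is conditioned on, so the path is blocked at A2.
Path 3: A4 ← A0 → A2 → A5
  A2 is a chain here and A2 is conditioned on, so the path is blocked at A2.
Path 4: A4 ← A0 → A6 ← A2 → A5
  A2 is a fork here and A2 is conditioned on, so the path is blocked at A2.
Path 5: A4 → A6 ← A2 → A5
  A2 is a fork here and A2 is conditioned on, so the path is blocked at A2.
Path 6: A4 → A6 ← A0 → A2 → A5
  A2 is a chain here and A2 is conditioned on, so the path is blocked at A2.
Since every path is blocked, d-separation holds.

Yes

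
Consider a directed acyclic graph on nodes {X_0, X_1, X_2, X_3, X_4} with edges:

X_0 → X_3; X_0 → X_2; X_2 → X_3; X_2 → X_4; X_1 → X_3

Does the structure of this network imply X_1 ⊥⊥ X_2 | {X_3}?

2 paths connect X_1 and X_2; each must be blocked for d-separation to hold:
  1. X_1 → X_3 ← X_2 — X_3:collider[open] ⇒ active
  2. X_1 → X_3 ← X_0 → X_2 — X_3:collider[open]; X_0:fork[open] ⇒ active
Because an active path exists, X_1 and X_2 are not d-separated.

No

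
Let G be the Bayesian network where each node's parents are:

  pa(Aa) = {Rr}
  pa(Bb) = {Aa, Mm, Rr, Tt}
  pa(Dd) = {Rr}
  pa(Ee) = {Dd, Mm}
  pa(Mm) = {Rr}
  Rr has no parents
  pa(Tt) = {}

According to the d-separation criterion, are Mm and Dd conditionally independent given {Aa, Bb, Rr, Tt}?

Enumerating the 4 paths from Mm to Dd and testing each for blocking by {Aa, Bb, Rr, Tt}:
Path 1: Mm → Bb ← Aa ← Rr → Dd
  Aa is a chain here and Aa is conditioned on, so the path is blocked at Aa.
Path 2: Mm → Bb ← Rr → Dd
  Rr is a fork here and Rr is conditioned on, so the path is blocked at Rr.
Path 3: Mm ← Rr → Dd
  Rr is a fork here and Rr is conditioned on, so the path is blocked at Rr.
Path 4: Mm → Ee ← Dd
  Ee is a collider here and neither Ee nor any of its descendants is conditioned on, so the collider stays closed — the path is blocked at Ee.
Every path is blocked, so Mm and Dd are d-separated given {Aa, Bb, Rr, Tt}.

Yes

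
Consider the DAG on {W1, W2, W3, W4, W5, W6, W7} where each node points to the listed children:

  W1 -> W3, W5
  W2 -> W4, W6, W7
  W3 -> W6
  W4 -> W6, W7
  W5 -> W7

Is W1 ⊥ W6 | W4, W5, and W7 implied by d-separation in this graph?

Enumerating the 5 paths from W1 to W6 and testing each for blocking by {W4, W5, W7}:
Path 1: W1 → W3 → W6
  W3 is a chain and W3 is not conditioned on — no node blocks this path, so it is active.
Path 2: W1 → W5 → W7 ← W4 → W6
  W5 is a chain here and W5 is conditioned on, so the path is blocked at W5.
Path 3: W1 → W5 → W7 ← W4 ← W2 → W6
  W5 is a chain here and W5 is conditioned on, so the path is blocked at W5.
Path 4: W1 → W5 → W7 ← W2 → W4 → W6
  W5 is a chain here and W5 is conditioned on, so the path is blocked at W5.
Path 5: W1 → W5 → W7 ← W2 → W6
  W5 is a chain here and W5 is conditioned on, so the path is blocked at W5.
Because an active path exists, W1 and W6 are not d-separated.

No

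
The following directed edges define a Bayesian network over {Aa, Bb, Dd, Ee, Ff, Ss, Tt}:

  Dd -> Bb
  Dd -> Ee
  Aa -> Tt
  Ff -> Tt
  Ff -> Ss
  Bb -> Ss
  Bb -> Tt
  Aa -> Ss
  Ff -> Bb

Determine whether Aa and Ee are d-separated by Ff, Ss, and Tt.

There are 6 undirected paths between Aa and Ee; checking each against the conditioning set {Ff, Ss, Tt}:
  1. Aa → Tt ← Ff → Bb ← Dd → Ee — Tt:collider[open]; Ff:fork[blocks]; Bb:collider[open]; Dd:fork[open] ⇒ blocked
  2. Aa → Tt ← Ff → Ss ← Bb ← Dd → Ee — Tt:collider[open]; Ff:fork[blocks]; Ss:collider[open]; Bb:chain[open]; Dd:fork[open] ⇒ blocked
  3. Aa → Tt ← Bb ← Dd → Ee — Tt:collider[open]; Bb:chain[open]; Dd:fork[open] ⇒ active
  4. Aa → Ss ← Ff → Tt ← Bb ← Dd → Ee — Ss:collider[open]; Ff:fork[blocks]; Tt:collider[open]; Bb:chain[open]; Dd:fork[open] ⇒ blocked
  5. Aa → Ss ← Ff → Bb ← Dd → Ee — Ss:collider[open]; Ff:fork[blocks]; Bb:collider[open]; Dd:fork[open] ⇒ blocked
  6. Aa → Ss ← Bb ← Dd → Ee — Ss:collider[open]; Bb:chain[open]; Dd:fork[open] ⇒ active
Because an active path exists, Aa and Ee are not d-separated.

No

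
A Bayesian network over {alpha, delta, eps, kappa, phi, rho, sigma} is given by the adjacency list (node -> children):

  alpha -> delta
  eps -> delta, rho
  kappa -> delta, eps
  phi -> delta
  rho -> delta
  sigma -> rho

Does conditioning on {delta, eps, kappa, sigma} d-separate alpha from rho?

There are 3 undirected paths between alpha and rho; checking each against the conditioning set {delta, eps, kappa, sigma}:
Path 1: alpha → delta ← rho
  delta is a collider and delta is conditioned on, which opens it — no node blocks this path, so it is active.
Path 2: alpha → delta ← kappa → eps → rho
  kappa is a fork here and kappa is conditioned on, so the path is blocked at kappa.
Path 3: alpha → delta ← eps → rho
  eps is a fork here and eps is conditioned on, so the path is blocked at eps.
At least one path is unblocked, so d-separation fails.

No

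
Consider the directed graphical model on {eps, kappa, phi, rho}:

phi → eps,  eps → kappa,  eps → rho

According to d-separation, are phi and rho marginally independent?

The only undirected path from phi to rho is:
Path 1: phi → eps → rho
  eps is a chain and eps is not conditioned on — no node blocks this path, so it is active.
Because an active path exists, phi and rho are not d-separated.

No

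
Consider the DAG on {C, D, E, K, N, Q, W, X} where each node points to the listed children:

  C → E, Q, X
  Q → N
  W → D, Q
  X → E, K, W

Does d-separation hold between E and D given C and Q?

No

Enumerating the 4 paths from E to D and testing each for blocking by {C, Q}:
  1. E ← C → X → W → D — C:fork[blocks]; X:chain[open]; W:chain[open] ⇒ blocked
  2. E ← C → Q ← W → D — C:fork[blocks]; Q:collider[open]; W:fork[open] ⇒ blocked
  3. E ← X ← C → Q ← W → D — X:chain[open]; C:fork[blocks]; Q:collider[open]; W:fork[open] ⇒ blocked
  4. E ← X → W → D — X:fork[open]; W:chain[open] ⇒ active
At least one path is unblocked, so d-separation fails.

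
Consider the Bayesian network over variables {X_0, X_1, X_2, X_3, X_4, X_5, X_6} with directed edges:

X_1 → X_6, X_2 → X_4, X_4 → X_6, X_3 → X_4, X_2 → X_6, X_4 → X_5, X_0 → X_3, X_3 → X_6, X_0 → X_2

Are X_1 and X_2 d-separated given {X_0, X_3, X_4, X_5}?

5 paths connect X_1 and X_2; each must be blocked for d-separation to hold:
Path 1: X_1 → X_6 ← X_4 ← X_3 ← X_0 → X_2
  X_6 is a collider here and neither X_6 nor any of its descendants is conditioned on, so the collider stays closed — the path is blocked at X_6.
Path 2: X_1 → X_6 ← X_4 ← X_2
  X_6 is a collider here and neither X_6 nor any of its descendants is conditioned on, so the collider stays closed — the path is blocked at X_6.
Path 3: X_1 → X_6 ← X_3 → X_4 ← X_2
  X_6 is a collider here and neither X_6 nor any of its descendants is conditioned on, so the collider stays closed — the path is blocked at X_6.
Path 4: X_1 → X_6 ← X_3 ← X_0 → X_2
  X_6 is a collider here and neither X_6 nor any of its descendants is conditioned on, so the collider stays closed — the path is blocked at X_6.
Path 5: X_1 → X_6 ← X_2
  X_6 is a collider here and neither X_6 nor any of its descendants is conditioned on, so the collider stays closed — the path is blocked at X_6.
Every path is blocked, so X_1 and X_2 are d-separated given {X_0, X_3, X_4, X_5}.

Yes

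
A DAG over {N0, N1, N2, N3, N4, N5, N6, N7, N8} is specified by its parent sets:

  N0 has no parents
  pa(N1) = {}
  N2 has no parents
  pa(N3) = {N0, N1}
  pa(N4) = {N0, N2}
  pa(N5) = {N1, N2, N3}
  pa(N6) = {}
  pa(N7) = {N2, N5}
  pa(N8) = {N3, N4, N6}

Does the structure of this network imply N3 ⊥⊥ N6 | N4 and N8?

No

There are 6 undirected paths between N3 and N6; checking each against the conditioning set {N4, N8}:
Path 1: N3 ← N1 → N5 ← N2 → N4 → N8 ← N6
  N5 is a collider here and neither N5 nor any of its descendants is conditioned on, so the collider stays closed — the path is blocked at N5.
Path 2: N3 ← N1 → N5 → N7 ← N2 → N4 → N8 ← N6
  N7 is a collider here and neither N7 nor any of its descendants is conditioned on, so the collider stays closed — the path is blocked at N7.
Path 3: N3 → N5 ← N2 → N4 → N8 ← N6
  N5 is a collider here and neither N5 nor any of its descendants is conditioned on, so the collider stays closed — the path is blocked at N5.
Path 4: N3 → N5 → N7 ← N2 → N4 → N8 ← N6
  N7 is a collider here and neither N7 nor any of its descendants is conditioned on, so the collider stays closed — the path is blocked at N7.
Path 5: N3 ← N0 → N4 → N8 ← N6
  N4 is a chain here and N4 is conditioned on, so the path is blocked at N4.
Path 6: N3 → N8 ← N6
  N8 is a collider and N8 is conditioned on, which opens it — no node blocks this path, so it is active.
At least one path is unblocked, so d-separation fails.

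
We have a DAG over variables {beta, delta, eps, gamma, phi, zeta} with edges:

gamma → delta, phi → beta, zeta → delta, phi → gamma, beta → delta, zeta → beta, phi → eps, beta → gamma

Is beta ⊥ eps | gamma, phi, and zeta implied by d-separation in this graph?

Yes

There are 4 undirected paths between beta and eps; checking each against the conditioning set {gamma, phi, zeta}:
Path 1: beta ← zeta → delta ← gamma ← phi → eps
  zeta is a fork here and zeta is conditioned on, so the path is blocked at zeta.
Path 2: beta → delta ← gamma ← phi → eps
  delta is a collider here and neither delta nor any of its descendants is conditioned on, so the collider stays closed — the path is blocked at delta.
Path 3: beta ← phi → eps
  phi is a fork here and phi is conditioned on, so the path is blocked at phi.
Path 4: beta → gamma ← phi → eps
  phi is a fork here and phi is conditioned on, so the path is blocked at phi.
All paths are blocked; beta ⊥ eps | {gamma, phi, zeta} holds.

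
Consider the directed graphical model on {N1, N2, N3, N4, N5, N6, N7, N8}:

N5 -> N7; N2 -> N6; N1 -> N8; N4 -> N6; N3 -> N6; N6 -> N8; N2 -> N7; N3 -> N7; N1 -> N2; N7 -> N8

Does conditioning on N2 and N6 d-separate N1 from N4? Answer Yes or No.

Yes

There are 6 undirected paths between N1 and N4; checking each against the conditioning set {N2, N6}:
  1. N1 → N2 → N6 ← N4 — N2:chain[blocks]; N6:collider[open] ⇒ blocked
  2. N1 → N2 → N7 ← N3 → N6 ← N4 — N2:chain[blocks]; N7:collider[blocks]; N3:fork[open]; N6:collider[open] ⇒ blocked
  3. N1 → N2 → N7 → N8 ← N6 ← N4 — N2:chain[blocks]; N7:chain[open]; N8:collider[blocks]; N6:chain[blocks] ⇒ blocked
  4. N1 → N8 ← N6 ← N4 — N8:collider[blocks]; N6:chain[blocks] ⇒ blocked
  5. N1 → N8 ← N7 ← N2 → N6 ← N4 — N8:collider[blocks]; N7:chain[open]; N2:fork[blocks]; N6:collider[open] ⇒ blocked
  6. N1 → N8 ← N7 ← N3 → N6 ← N4 — N8:collider[blocks]; N7:chain[open]; N3:fork[open]; N6:collider[open] ⇒ blocked
Since every path is blocked, d-separation holds.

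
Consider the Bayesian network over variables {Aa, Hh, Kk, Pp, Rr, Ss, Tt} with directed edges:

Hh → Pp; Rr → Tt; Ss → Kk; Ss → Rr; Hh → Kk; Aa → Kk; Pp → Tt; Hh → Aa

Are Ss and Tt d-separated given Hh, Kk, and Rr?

Enumerating the 3 paths from Ss to Tt and testing each for blocking by {Hh, Kk, Rr}:
  1. Ss → Rr → Tt — Rr:chain[blocks] ⇒ blocked
  2. Ss → Kk ← Aa ← Hh → Pp → Tt — Kk:collider[open]; Aa:chain[open]; Hh:fork[blocks]; Pp:chain[open] ⇒ blocked
  3. Ss → Kk ← Hh → Pp → Tt — Kk:collider[open]; Hh:fork[blocks]; Pp:chain[open] ⇒ blocked
Every path is blocked, so Ss and Tt are d-separated given {Hh, Kk, Rr}.

Yes — Ss and Tt are d-separated given {Hh, Kk, Rr}.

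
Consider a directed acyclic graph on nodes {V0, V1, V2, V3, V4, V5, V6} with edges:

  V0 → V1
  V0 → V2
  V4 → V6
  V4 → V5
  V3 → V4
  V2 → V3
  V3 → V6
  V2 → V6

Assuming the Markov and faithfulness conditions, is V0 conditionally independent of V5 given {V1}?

We examine all 4 paths between V0 and V5:
Path 1: V0 → V2 → V3 → V4 → V5
  V2 is a chain and V2 is not conditioned on; V3 is a chain and V3 is not conditioned on; V4 is a chain and V4 is not conditioned on — no node blocks this path, so it is active.
Path 2: V0 → V2 → V3 → V6 ← V4 → V5
  V6 is a collider here and neither V6 nor any of its descendants is conditioned on, so the collider stays closed — the path is blocked at V6.
Path 3: V0 → V2 → V6 ← V3 → V4 → V5
  V6 is a collider here and neither V6 nor any of its descendants is conditioned on, so the collider stays closed — the path is blocked at V6.
Path 4: V0 → V2 → V6 ← V4 → V5
  V6 is a collider here and neither V6 nor any of its descendants is conditioned on, so the collider stays closed — the path is blocked at V6.
Because an active path exists, V0 and V5 are not d-separated.

No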